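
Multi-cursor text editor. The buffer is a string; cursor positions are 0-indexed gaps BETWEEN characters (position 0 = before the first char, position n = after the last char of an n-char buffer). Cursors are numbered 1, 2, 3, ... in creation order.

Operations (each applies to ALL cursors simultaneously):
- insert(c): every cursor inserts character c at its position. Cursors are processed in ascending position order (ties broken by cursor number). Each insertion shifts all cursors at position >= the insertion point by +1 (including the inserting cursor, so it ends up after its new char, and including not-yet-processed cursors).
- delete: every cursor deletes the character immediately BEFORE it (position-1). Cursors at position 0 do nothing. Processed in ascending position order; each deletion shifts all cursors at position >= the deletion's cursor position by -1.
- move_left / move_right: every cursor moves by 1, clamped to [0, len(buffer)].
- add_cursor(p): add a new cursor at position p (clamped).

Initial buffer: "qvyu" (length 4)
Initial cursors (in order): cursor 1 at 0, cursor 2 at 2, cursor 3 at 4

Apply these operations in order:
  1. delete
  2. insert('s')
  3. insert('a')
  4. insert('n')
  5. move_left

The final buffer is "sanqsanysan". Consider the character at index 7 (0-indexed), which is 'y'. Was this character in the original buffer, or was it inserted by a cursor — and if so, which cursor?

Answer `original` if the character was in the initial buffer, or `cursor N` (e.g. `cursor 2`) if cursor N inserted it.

After op 1 (delete): buffer="qy" (len 2), cursors c1@0 c2@1 c3@2, authorship ..
After op 2 (insert('s')): buffer="sqsys" (len 5), cursors c1@1 c2@3 c3@5, authorship 1.2.3
After op 3 (insert('a')): buffer="saqsaysa" (len 8), cursors c1@2 c2@5 c3@8, authorship 11.22.33
After op 4 (insert('n')): buffer="sanqsanysan" (len 11), cursors c1@3 c2@7 c3@11, authorship 111.222.333
After op 5 (move_left): buffer="sanqsanysan" (len 11), cursors c1@2 c2@6 c3@10, authorship 111.222.333
Authorship (.=original, N=cursor N): 1 1 1 . 2 2 2 . 3 3 3
Index 7: author = original

Answer: original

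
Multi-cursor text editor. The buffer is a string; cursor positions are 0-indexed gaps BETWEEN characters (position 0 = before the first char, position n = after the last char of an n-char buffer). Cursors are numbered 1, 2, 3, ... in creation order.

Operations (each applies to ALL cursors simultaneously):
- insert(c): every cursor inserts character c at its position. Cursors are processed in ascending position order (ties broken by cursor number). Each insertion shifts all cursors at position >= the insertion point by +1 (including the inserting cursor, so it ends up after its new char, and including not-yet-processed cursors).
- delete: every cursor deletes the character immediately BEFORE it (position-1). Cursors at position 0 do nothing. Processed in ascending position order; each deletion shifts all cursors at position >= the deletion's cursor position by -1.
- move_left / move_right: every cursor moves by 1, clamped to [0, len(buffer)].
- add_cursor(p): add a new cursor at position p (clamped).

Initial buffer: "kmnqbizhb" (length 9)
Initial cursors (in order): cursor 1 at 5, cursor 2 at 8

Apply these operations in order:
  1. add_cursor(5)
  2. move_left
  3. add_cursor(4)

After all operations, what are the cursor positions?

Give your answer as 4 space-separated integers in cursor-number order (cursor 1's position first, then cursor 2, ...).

Answer: 4 7 4 4

Derivation:
After op 1 (add_cursor(5)): buffer="kmnqbizhb" (len 9), cursors c1@5 c3@5 c2@8, authorship .........
After op 2 (move_left): buffer="kmnqbizhb" (len 9), cursors c1@4 c3@4 c2@7, authorship .........
After op 3 (add_cursor(4)): buffer="kmnqbizhb" (len 9), cursors c1@4 c3@4 c4@4 c2@7, authorship .........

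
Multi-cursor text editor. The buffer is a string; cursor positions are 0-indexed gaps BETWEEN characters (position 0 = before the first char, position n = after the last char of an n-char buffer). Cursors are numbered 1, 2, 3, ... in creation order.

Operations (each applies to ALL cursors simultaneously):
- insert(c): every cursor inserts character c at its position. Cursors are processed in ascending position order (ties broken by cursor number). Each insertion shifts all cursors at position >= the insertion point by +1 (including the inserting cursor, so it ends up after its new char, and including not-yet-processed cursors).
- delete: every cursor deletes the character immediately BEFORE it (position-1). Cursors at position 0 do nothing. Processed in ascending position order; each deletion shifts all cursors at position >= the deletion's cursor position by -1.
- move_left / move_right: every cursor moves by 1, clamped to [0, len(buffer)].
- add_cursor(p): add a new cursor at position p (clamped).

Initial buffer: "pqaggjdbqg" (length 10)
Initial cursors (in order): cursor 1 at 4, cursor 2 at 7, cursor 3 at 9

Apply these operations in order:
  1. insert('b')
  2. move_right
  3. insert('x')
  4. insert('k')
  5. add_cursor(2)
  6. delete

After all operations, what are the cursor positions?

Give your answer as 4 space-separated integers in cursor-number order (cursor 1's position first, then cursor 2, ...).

Answer: 6 11 15 1

Derivation:
After op 1 (insert('b')): buffer="pqagbgjdbbqbg" (len 13), cursors c1@5 c2@9 c3@12, authorship ....1...2..3.
After op 2 (move_right): buffer="pqagbgjdbbqbg" (len 13), cursors c1@6 c2@10 c3@13, authorship ....1...2..3.
After op 3 (insert('x')): buffer="pqagbgxjdbbxqbgx" (len 16), cursors c1@7 c2@12 c3@16, authorship ....1.1..2.2.3.3
After op 4 (insert('k')): buffer="pqagbgxkjdbbxkqbgxk" (len 19), cursors c1@8 c2@14 c3@19, authorship ....1.11..2.22.3.33
After op 5 (add_cursor(2)): buffer="pqagbgxkjdbbxkqbgxk" (len 19), cursors c4@2 c1@8 c2@14 c3@19, authorship ....1.11..2.22.3.33
After op 6 (delete): buffer="pagbgxjdbbxqbgx" (len 15), cursors c4@1 c1@6 c2@11 c3@15, authorship ...1.1..2.2.3.3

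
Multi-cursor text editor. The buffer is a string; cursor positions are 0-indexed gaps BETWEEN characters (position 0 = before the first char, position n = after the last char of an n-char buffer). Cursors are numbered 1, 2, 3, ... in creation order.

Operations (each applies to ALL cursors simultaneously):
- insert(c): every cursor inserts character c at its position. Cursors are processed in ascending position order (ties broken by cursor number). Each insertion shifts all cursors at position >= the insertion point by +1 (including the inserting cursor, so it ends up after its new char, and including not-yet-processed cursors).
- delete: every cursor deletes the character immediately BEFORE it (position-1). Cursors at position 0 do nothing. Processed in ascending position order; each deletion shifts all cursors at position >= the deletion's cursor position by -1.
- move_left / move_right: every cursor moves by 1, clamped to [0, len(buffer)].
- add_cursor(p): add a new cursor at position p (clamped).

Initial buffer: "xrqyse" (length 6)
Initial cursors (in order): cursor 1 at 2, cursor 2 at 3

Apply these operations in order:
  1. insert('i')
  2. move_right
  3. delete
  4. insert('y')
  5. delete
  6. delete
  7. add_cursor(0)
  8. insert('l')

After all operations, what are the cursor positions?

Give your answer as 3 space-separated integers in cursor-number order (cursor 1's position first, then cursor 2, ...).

Answer: 5 5 1

Derivation:
After op 1 (insert('i')): buffer="xriqiyse" (len 8), cursors c1@3 c2@5, authorship ..1.2...
After op 2 (move_right): buffer="xriqiyse" (len 8), cursors c1@4 c2@6, authorship ..1.2...
After op 3 (delete): buffer="xriise" (len 6), cursors c1@3 c2@4, authorship ..12..
After op 4 (insert('y')): buffer="xriyiyse" (len 8), cursors c1@4 c2@6, authorship ..1122..
After op 5 (delete): buffer="xriise" (len 6), cursors c1@3 c2@4, authorship ..12..
After op 6 (delete): buffer="xrse" (len 4), cursors c1@2 c2@2, authorship ....
After op 7 (add_cursor(0)): buffer="xrse" (len 4), cursors c3@0 c1@2 c2@2, authorship ....
After op 8 (insert('l')): buffer="lxrllse" (len 7), cursors c3@1 c1@5 c2@5, authorship 3..12..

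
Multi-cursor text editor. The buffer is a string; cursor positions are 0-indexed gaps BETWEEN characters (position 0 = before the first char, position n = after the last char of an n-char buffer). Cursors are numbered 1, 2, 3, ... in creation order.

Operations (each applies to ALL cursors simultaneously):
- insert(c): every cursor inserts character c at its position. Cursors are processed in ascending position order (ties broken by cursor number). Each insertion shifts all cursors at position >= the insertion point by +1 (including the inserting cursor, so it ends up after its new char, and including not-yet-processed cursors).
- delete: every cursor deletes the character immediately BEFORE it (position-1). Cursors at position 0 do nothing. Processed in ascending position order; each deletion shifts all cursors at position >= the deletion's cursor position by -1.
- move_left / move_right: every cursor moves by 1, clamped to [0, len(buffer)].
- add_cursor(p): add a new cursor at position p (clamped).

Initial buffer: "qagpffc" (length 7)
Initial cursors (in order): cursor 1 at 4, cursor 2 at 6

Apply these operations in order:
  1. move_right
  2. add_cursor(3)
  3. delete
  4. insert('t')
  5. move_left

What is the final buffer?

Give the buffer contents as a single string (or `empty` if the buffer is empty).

After op 1 (move_right): buffer="qagpffc" (len 7), cursors c1@5 c2@7, authorship .......
After op 2 (add_cursor(3)): buffer="qagpffc" (len 7), cursors c3@3 c1@5 c2@7, authorship .......
After op 3 (delete): buffer="qapf" (len 4), cursors c3@2 c1@3 c2@4, authorship ....
After op 4 (insert('t')): buffer="qatptft" (len 7), cursors c3@3 c1@5 c2@7, authorship ..3.1.2
After op 5 (move_left): buffer="qatptft" (len 7), cursors c3@2 c1@4 c2@6, authorship ..3.1.2

Answer: qatptft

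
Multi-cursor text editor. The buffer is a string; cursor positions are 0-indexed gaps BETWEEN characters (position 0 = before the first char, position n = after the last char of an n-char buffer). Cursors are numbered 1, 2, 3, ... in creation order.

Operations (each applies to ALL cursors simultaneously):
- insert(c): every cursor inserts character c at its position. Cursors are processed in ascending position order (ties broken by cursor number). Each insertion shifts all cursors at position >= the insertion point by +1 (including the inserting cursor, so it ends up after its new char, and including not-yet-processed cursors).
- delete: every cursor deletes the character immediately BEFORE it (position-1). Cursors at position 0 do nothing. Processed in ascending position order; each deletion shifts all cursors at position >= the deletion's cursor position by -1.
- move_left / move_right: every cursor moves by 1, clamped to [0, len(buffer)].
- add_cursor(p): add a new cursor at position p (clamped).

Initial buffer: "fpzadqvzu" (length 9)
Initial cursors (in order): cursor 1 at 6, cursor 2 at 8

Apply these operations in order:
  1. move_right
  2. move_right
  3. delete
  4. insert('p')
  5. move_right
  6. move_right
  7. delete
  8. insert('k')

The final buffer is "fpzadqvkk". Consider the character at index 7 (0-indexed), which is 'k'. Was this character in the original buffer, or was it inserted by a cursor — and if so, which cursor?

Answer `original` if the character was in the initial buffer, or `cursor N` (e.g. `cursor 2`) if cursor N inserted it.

After op 1 (move_right): buffer="fpzadqvzu" (len 9), cursors c1@7 c2@9, authorship .........
After op 2 (move_right): buffer="fpzadqvzu" (len 9), cursors c1@8 c2@9, authorship .........
After op 3 (delete): buffer="fpzadqv" (len 7), cursors c1@7 c2@7, authorship .......
After op 4 (insert('p')): buffer="fpzadqvpp" (len 9), cursors c1@9 c2@9, authorship .......12
After op 5 (move_right): buffer="fpzadqvpp" (len 9), cursors c1@9 c2@9, authorship .......12
After op 6 (move_right): buffer="fpzadqvpp" (len 9), cursors c1@9 c2@9, authorship .......12
After op 7 (delete): buffer="fpzadqv" (len 7), cursors c1@7 c2@7, authorship .......
After op 8 (insert('k')): buffer="fpzadqvkk" (len 9), cursors c1@9 c2@9, authorship .......12
Authorship (.=original, N=cursor N): . . . . . . . 1 2
Index 7: author = 1

Answer: cursor 1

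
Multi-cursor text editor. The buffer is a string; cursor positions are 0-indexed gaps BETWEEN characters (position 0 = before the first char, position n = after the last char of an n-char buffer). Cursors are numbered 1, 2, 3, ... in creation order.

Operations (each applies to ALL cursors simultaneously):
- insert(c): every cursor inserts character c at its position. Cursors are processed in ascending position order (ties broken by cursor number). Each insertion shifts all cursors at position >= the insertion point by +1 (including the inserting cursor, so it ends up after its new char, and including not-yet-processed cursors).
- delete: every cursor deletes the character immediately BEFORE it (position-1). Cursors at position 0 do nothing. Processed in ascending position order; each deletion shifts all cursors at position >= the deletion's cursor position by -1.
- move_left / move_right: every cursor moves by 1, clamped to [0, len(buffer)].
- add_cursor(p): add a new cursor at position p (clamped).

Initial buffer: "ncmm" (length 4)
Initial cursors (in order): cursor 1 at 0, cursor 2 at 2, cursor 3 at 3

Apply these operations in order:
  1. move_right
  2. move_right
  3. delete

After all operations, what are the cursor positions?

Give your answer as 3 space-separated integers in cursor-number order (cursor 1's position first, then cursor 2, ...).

After op 1 (move_right): buffer="ncmm" (len 4), cursors c1@1 c2@3 c3@4, authorship ....
After op 2 (move_right): buffer="ncmm" (len 4), cursors c1@2 c2@4 c3@4, authorship ....
After op 3 (delete): buffer="n" (len 1), cursors c1@1 c2@1 c3@1, authorship .

Answer: 1 1 1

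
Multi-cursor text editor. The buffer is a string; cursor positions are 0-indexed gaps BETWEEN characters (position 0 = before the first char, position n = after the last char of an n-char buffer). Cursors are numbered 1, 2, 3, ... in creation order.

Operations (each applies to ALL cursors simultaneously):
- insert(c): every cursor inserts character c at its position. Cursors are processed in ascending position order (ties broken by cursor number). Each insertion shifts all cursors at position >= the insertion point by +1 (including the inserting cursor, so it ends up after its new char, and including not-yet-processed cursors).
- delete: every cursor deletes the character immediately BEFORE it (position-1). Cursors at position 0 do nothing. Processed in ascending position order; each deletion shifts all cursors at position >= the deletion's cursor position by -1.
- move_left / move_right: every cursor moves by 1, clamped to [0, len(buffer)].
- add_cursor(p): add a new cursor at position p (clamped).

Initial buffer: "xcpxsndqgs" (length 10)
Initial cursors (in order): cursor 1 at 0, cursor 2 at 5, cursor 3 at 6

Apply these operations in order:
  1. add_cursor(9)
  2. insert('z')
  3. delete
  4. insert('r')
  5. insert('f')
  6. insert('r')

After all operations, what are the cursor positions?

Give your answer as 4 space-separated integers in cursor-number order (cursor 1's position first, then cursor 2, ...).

Answer: 3 11 15 21

Derivation:
After op 1 (add_cursor(9)): buffer="xcpxsndqgs" (len 10), cursors c1@0 c2@5 c3@6 c4@9, authorship ..........
After op 2 (insert('z')): buffer="zxcpxsznzdqgzs" (len 14), cursors c1@1 c2@7 c3@9 c4@13, authorship 1.....2.3...4.
After op 3 (delete): buffer="xcpxsndqgs" (len 10), cursors c1@0 c2@5 c3@6 c4@9, authorship ..........
After op 4 (insert('r')): buffer="rxcpxsrnrdqgrs" (len 14), cursors c1@1 c2@7 c3@9 c4@13, authorship 1.....2.3...4.
After op 5 (insert('f')): buffer="rfxcpxsrfnrfdqgrfs" (len 18), cursors c1@2 c2@9 c3@12 c4@17, authorship 11.....22.33...44.
After op 6 (insert('r')): buffer="rfrxcpxsrfrnrfrdqgrfrs" (len 22), cursors c1@3 c2@11 c3@15 c4@21, authorship 111.....222.333...444.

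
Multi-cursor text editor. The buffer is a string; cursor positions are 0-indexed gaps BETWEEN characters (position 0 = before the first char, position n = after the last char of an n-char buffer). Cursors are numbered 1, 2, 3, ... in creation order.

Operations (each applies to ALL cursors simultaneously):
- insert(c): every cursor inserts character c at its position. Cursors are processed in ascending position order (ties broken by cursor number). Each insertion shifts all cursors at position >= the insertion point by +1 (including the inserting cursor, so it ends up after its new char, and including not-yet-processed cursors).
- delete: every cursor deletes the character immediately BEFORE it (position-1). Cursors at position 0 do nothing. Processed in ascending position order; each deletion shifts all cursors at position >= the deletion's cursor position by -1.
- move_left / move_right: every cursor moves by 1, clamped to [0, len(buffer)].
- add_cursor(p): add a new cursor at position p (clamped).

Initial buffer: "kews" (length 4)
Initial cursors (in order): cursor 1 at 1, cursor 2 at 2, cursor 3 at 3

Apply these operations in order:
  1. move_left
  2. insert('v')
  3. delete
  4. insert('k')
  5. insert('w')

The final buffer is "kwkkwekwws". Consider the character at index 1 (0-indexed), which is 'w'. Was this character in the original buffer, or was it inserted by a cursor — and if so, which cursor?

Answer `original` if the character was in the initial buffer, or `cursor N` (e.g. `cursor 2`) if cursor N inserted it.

After op 1 (move_left): buffer="kews" (len 4), cursors c1@0 c2@1 c3@2, authorship ....
After op 2 (insert('v')): buffer="vkvevws" (len 7), cursors c1@1 c2@3 c3@5, authorship 1.2.3..
After op 3 (delete): buffer="kews" (len 4), cursors c1@0 c2@1 c3@2, authorship ....
After op 4 (insert('k')): buffer="kkkekws" (len 7), cursors c1@1 c2@3 c3@5, authorship 1.2.3..
After op 5 (insert('w')): buffer="kwkkwekwws" (len 10), cursors c1@2 c2@5 c3@8, authorship 11.22.33..
Authorship (.=original, N=cursor N): 1 1 . 2 2 . 3 3 . .
Index 1: author = 1

Answer: cursor 1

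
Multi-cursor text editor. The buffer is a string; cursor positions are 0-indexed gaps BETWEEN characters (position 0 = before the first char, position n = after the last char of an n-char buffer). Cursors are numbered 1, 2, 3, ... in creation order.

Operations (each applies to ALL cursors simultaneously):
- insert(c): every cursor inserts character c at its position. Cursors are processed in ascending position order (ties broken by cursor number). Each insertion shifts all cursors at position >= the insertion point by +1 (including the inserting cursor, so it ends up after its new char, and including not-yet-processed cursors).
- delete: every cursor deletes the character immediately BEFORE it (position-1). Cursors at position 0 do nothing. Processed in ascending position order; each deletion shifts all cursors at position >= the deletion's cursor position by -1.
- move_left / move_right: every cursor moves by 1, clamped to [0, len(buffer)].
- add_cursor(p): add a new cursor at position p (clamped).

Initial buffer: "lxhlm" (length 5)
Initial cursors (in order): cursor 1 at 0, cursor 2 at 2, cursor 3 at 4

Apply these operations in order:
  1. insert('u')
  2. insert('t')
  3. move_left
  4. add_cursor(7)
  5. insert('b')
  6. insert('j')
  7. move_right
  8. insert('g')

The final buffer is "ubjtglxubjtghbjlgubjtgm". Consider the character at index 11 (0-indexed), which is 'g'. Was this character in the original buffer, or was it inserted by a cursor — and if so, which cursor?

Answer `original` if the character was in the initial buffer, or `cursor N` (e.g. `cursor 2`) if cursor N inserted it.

After op 1 (insert('u')): buffer="ulxuhlum" (len 8), cursors c1@1 c2@4 c3@7, authorship 1..2..3.
After op 2 (insert('t')): buffer="utlxuthlutm" (len 11), cursors c1@2 c2@6 c3@10, authorship 11..22..33.
After op 3 (move_left): buffer="utlxuthlutm" (len 11), cursors c1@1 c2@5 c3@9, authorship 11..22..33.
After op 4 (add_cursor(7)): buffer="utlxuthlutm" (len 11), cursors c1@1 c2@5 c4@7 c3@9, authorship 11..22..33.
After op 5 (insert('b')): buffer="ubtlxubthblubtm" (len 15), cursors c1@2 c2@7 c4@10 c3@13, authorship 111..222.4.333.
After op 6 (insert('j')): buffer="ubjtlxubjthbjlubjtm" (len 19), cursors c1@3 c2@9 c4@13 c3@17, authorship 1111..2222.44.3333.
After op 7 (move_right): buffer="ubjtlxubjthbjlubjtm" (len 19), cursors c1@4 c2@10 c4@14 c3@18, authorship 1111..2222.44.3333.
After op 8 (insert('g')): buffer="ubjtglxubjtghbjlgubjtgm" (len 23), cursors c1@5 c2@12 c4@17 c3@22, authorship 11111..22222.44.433333.
Authorship (.=original, N=cursor N): 1 1 1 1 1 . . 2 2 2 2 2 . 4 4 . 4 3 3 3 3 3 .
Index 11: author = 2

Answer: cursor 2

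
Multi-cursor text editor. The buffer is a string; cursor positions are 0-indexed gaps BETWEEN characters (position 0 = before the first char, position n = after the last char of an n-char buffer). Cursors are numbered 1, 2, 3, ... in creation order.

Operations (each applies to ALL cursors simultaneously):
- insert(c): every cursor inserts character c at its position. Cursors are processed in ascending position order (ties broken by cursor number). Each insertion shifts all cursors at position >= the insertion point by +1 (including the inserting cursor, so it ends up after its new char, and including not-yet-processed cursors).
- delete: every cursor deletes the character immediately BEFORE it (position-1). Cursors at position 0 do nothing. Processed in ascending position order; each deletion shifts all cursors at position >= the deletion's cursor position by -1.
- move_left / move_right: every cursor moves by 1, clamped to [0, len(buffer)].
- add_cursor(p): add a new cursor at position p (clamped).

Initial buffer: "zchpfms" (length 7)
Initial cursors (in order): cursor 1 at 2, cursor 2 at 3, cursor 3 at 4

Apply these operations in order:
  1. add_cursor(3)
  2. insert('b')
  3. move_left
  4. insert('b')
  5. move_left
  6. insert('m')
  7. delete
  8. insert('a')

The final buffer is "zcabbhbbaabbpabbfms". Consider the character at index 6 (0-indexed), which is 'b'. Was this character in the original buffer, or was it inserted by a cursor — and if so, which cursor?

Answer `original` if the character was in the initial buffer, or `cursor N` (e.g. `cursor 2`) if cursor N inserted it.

After op 1 (add_cursor(3)): buffer="zchpfms" (len 7), cursors c1@2 c2@3 c4@3 c3@4, authorship .......
After op 2 (insert('b')): buffer="zcbhbbpbfms" (len 11), cursors c1@3 c2@6 c4@6 c3@8, authorship ..1.24.3...
After op 3 (move_left): buffer="zcbhbbpbfms" (len 11), cursors c1@2 c2@5 c4@5 c3@7, authorship ..1.24.3...
After op 4 (insert('b')): buffer="zcbbhbbbbpbbfms" (len 15), cursors c1@3 c2@8 c4@8 c3@11, authorship ..11.2244.33...
After op 5 (move_left): buffer="zcbbhbbbbpbbfms" (len 15), cursors c1@2 c2@7 c4@7 c3@10, authorship ..11.2244.33...
After op 6 (insert('m')): buffer="zcmbbhbbmmbbpmbbfms" (len 19), cursors c1@3 c2@10 c4@10 c3@14, authorship ..111.222444.333...
After op 7 (delete): buffer="zcbbhbbbbpbbfms" (len 15), cursors c1@2 c2@7 c4@7 c3@10, authorship ..11.2244.33...
After op 8 (insert('a')): buffer="zcabbhbbaabbpabbfms" (len 19), cursors c1@3 c2@10 c4@10 c3@14, authorship ..111.222444.333...
Authorship (.=original, N=cursor N): . . 1 1 1 . 2 2 2 4 4 4 . 3 3 3 . . .
Index 6: author = 2

Answer: cursor 2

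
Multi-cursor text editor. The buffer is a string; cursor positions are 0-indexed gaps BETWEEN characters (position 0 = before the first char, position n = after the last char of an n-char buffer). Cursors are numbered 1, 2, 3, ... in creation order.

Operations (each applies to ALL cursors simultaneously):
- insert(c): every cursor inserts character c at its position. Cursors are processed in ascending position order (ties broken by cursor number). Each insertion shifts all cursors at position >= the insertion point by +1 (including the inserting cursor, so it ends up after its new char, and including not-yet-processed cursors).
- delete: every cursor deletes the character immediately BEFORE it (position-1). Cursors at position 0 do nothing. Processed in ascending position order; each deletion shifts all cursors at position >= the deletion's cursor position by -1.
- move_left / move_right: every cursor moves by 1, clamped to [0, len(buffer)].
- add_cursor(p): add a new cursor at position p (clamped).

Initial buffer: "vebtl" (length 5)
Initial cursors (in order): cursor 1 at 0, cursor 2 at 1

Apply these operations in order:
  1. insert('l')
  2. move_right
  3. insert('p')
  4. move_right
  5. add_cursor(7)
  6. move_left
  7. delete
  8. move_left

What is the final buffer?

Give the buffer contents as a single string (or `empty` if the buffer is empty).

Answer: lvlbtl

Derivation:
After op 1 (insert('l')): buffer="lvlebtl" (len 7), cursors c1@1 c2@3, authorship 1.2....
After op 2 (move_right): buffer="lvlebtl" (len 7), cursors c1@2 c2@4, authorship 1.2....
After op 3 (insert('p')): buffer="lvplepbtl" (len 9), cursors c1@3 c2@6, authorship 1.12.2...
After op 4 (move_right): buffer="lvplepbtl" (len 9), cursors c1@4 c2@7, authorship 1.12.2...
After op 5 (add_cursor(7)): buffer="lvplepbtl" (len 9), cursors c1@4 c2@7 c3@7, authorship 1.12.2...
After op 6 (move_left): buffer="lvplepbtl" (len 9), cursors c1@3 c2@6 c3@6, authorship 1.12.2...
After op 7 (delete): buffer="lvlbtl" (len 6), cursors c1@2 c2@3 c3@3, authorship 1.2...
After op 8 (move_left): buffer="lvlbtl" (len 6), cursors c1@1 c2@2 c3@2, authorship 1.2...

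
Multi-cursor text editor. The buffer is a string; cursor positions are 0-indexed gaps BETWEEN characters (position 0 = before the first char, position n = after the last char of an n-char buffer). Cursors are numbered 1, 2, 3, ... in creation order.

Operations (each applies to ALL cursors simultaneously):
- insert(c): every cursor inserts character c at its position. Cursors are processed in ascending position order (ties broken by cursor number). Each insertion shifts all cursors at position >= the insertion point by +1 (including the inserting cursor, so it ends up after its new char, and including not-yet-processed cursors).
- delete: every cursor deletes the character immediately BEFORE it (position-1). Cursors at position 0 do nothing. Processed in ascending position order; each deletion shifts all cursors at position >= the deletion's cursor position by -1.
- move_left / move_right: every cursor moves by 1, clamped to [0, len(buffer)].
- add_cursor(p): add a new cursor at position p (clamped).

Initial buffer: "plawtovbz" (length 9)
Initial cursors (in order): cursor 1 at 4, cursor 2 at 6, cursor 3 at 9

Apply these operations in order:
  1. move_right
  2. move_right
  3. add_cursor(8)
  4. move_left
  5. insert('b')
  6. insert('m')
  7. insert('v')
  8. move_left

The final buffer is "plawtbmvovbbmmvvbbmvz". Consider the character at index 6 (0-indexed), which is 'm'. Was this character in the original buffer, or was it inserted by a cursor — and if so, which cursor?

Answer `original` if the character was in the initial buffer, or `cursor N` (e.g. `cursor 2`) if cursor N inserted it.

After op 1 (move_right): buffer="plawtovbz" (len 9), cursors c1@5 c2@7 c3@9, authorship .........
After op 2 (move_right): buffer="plawtovbz" (len 9), cursors c1@6 c2@8 c3@9, authorship .........
After op 3 (add_cursor(8)): buffer="plawtovbz" (len 9), cursors c1@6 c2@8 c4@8 c3@9, authorship .........
After op 4 (move_left): buffer="plawtovbz" (len 9), cursors c1@5 c2@7 c4@7 c3@8, authorship .........
After op 5 (insert('b')): buffer="plawtbovbbbbz" (len 13), cursors c1@6 c2@10 c4@10 c3@12, authorship .....1..24.3.
After op 6 (insert('m')): buffer="plawtbmovbbmmbbmz" (len 17), cursors c1@7 c2@13 c4@13 c3@16, authorship .....11..2424.33.
After op 7 (insert('v')): buffer="plawtbmvovbbmmvvbbmvz" (len 21), cursors c1@8 c2@16 c4@16 c3@20, authorship .....111..242424.333.
After op 8 (move_left): buffer="plawtbmvovbbmmvvbbmvz" (len 21), cursors c1@7 c2@15 c4@15 c3@19, authorship .....111..242424.333.
Authorship (.=original, N=cursor N): . . . . . 1 1 1 . . 2 4 2 4 2 4 . 3 3 3 .
Index 6: author = 1

Answer: cursor 1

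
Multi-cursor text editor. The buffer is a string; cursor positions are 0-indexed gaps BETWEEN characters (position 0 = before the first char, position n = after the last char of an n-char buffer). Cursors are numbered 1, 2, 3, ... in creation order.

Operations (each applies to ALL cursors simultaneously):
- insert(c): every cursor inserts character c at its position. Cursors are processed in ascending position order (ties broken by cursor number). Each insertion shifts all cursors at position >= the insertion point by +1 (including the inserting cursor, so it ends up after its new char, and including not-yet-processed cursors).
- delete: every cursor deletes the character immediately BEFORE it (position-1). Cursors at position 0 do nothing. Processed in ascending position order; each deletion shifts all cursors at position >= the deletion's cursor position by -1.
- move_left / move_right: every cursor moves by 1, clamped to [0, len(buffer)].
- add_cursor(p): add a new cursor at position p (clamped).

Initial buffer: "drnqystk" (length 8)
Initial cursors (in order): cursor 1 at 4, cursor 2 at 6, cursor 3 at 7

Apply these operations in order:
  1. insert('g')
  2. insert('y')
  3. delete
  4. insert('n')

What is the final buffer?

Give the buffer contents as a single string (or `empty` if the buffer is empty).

After op 1 (insert('g')): buffer="drnqgysgtgk" (len 11), cursors c1@5 c2@8 c3@10, authorship ....1..2.3.
After op 2 (insert('y')): buffer="drnqgyysgytgyk" (len 14), cursors c1@6 c2@10 c3@13, authorship ....11..22.33.
After op 3 (delete): buffer="drnqgysgtgk" (len 11), cursors c1@5 c2@8 c3@10, authorship ....1..2.3.
After op 4 (insert('n')): buffer="drnqgnysgntgnk" (len 14), cursors c1@6 c2@10 c3@13, authorship ....11..22.33.

Answer: drnqgnysgntgnk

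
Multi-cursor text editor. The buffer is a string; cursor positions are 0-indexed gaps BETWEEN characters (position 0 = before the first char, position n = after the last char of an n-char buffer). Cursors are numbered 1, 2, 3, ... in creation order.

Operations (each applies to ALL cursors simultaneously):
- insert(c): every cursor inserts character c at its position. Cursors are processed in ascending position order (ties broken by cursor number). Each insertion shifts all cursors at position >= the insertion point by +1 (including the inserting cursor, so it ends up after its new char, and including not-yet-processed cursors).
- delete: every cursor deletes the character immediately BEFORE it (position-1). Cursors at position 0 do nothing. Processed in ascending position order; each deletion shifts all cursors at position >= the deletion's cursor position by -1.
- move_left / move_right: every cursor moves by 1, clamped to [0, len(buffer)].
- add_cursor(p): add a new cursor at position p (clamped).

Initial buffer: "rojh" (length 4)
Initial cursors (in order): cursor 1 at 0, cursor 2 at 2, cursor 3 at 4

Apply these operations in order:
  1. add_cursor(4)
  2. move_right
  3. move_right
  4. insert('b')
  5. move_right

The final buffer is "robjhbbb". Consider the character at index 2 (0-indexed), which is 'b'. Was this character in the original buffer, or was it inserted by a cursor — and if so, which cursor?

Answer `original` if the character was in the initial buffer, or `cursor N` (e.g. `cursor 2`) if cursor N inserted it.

Answer: cursor 1

Derivation:
After op 1 (add_cursor(4)): buffer="rojh" (len 4), cursors c1@0 c2@2 c3@4 c4@4, authorship ....
After op 2 (move_right): buffer="rojh" (len 4), cursors c1@1 c2@3 c3@4 c4@4, authorship ....
After op 3 (move_right): buffer="rojh" (len 4), cursors c1@2 c2@4 c3@4 c4@4, authorship ....
After op 4 (insert('b')): buffer="robjhbbb" (len 8), cursors c1@3 c2@8 c3@8 c4@8, authorship ..1..234
After op 5 (move_right): buffer="robjhbbb" (len 8), cursors c1@4 c2@8 c3@8 c4@8, authorship ..1..234
Authorship (.=original, N=cursor N): . . 1 . . 2 3 4
Index 2: author = 1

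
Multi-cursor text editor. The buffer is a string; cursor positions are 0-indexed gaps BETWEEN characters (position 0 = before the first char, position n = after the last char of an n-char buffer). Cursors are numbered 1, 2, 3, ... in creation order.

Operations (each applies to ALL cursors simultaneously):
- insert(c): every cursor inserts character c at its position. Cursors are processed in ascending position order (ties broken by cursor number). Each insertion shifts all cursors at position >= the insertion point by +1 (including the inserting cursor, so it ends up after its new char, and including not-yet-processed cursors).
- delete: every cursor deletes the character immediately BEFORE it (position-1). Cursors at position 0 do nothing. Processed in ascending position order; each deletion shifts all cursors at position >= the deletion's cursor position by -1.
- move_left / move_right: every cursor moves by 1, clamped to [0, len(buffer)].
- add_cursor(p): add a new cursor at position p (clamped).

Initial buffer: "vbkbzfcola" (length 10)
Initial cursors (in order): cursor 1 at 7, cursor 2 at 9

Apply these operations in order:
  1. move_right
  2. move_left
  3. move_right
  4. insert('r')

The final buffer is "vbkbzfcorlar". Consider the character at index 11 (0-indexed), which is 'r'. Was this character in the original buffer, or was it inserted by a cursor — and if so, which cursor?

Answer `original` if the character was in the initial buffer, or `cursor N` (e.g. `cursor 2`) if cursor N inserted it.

Answer: cursor 2

Derivation:
After op 1 (move_right): buffer="vbkbzfcola" (len 10), cursors c1@8 c2@10, authorship ..........
After op 2 (move_left): buffer="vbkbzfcola" (len 10), cursors c1@7 c2@9, authorship ..........
After op 3 (move_right): buffer="vbkbzfcola" (len 10), cursors c1@8 c2@10, authorship ..........
After op 4 (insert('r')): buffer="vbkbzfcorlar" (len 12), cursors c1@9 c2@12, authorship ........1..2
Authorship (.=original, N=cursor N): . . . . . . . . 1 . . 2
Index 11: author = 2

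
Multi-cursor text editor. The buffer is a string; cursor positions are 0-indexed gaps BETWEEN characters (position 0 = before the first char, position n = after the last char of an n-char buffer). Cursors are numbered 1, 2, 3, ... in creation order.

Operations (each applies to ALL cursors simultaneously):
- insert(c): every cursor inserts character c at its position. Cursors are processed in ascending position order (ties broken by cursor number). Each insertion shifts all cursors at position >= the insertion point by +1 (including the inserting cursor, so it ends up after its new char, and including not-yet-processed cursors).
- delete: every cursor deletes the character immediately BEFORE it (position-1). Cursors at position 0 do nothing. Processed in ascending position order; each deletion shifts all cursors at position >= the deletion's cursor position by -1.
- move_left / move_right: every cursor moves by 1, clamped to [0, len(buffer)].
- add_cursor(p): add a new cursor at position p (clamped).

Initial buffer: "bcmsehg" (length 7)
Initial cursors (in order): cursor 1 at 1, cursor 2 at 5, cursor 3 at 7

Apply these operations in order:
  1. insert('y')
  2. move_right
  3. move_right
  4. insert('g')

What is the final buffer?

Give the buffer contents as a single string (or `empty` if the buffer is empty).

Answer: bycmgseyhggyg

Derivation:
After op 1 (insert('y')): buffer="bycmseyhgy" (len 10), cursors c1@2 c2@7 c3@10, authorship .1....2..3
After op 2 (move_right): buffer="bycmseyhgy" (len 10), cursors c1@3 c2@8 c3@10, authorship .1....2..3
After op 3 (move_right): buffer="bycmseyhgy" (len 10), cursors c1@4 c2@9 c3@10, authorship .1....2..3
After op 4 (insert('g')): buffer="bycmgseyhggyg" (len 13), cursors c1@5 c2@11 c3@13, authorship .1..1..2..233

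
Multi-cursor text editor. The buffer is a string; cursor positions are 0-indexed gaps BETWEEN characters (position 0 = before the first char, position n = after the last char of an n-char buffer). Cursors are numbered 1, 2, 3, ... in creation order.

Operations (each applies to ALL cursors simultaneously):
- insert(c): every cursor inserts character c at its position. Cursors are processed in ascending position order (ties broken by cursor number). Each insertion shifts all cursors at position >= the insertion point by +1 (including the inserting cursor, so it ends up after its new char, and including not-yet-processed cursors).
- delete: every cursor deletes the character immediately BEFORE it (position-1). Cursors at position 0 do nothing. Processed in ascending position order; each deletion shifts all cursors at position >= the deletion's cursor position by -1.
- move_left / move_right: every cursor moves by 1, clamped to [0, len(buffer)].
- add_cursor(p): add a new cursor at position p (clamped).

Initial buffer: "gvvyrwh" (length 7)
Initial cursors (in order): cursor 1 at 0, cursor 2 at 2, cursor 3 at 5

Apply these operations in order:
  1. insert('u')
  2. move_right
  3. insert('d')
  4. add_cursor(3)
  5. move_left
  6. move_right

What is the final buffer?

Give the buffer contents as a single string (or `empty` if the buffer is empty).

After op 1 (insert('u')): buffer="ugvuvyruwh" (len 10), cursors c1@1 c2@4 c3@8, authorship 1..2...3..
After op 2 (move_right): buffer="ugvuvyruwh" (len 10), cursors c1@2 c2@5 c3@9, authorship 1..2...3..
After op 3 (insert('d')): buffer="ugdvuvdyruwdh" (len 13), cursors c1@3 c2@7 c3@12, authorship 1.1.2.2..3.3.
After op 4 (add_cursor(3)): buffer="ugdvuvdyruwdh" (len 13), cursors c1@3 c4@3 c2@7 c3@12, authorship 1.1.2.2..3.3.
After op 5 (move_left): buffer="ugdvuvdyruwdh" (len 13), cursors c1@2 c4@2 c2@6 c3@11, authorship 1.1.2.2..3.3.
After op 6 (move_right): buffer="ugdvuvdyruwdh" (len 13), cursors c1@3 c4@3 c2@7 c3@12, authorship 1.1.2.2..3.3.

Answer: ugdvuvdyruwdh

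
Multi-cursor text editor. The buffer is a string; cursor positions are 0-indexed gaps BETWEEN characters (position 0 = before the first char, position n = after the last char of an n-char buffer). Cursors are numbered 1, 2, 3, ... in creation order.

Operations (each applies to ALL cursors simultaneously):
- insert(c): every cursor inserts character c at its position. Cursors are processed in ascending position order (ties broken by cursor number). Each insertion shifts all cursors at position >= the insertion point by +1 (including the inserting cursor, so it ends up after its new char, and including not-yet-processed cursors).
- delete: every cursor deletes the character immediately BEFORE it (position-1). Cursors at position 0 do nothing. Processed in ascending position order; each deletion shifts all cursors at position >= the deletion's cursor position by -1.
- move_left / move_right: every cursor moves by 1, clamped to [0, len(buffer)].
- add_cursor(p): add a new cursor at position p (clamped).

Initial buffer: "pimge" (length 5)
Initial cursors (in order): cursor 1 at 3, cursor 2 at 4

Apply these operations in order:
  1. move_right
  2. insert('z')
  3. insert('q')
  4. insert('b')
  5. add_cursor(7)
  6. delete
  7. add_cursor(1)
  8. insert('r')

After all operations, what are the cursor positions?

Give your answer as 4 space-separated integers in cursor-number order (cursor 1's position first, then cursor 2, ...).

After op 1 (move_right): buffer="pimge" (len 5), cursors c1@4 c2@5, authorship .....
After op 2 (insert('z')): buffer="pimgzez" (len 7), cursors c1@5 c2@7, authorship ....1.2
After op 3 (insert('q')): buffer="pimgzqezq" (len 9), cursors c1@6 c2@9, authorship ....11.22
After op 4 (insert('b')): buffer="pimgzqbezqb" (len 11), cursors c1@7 c2@11, authorship ....111.222
After op 5 (add_cursor(7)): buffer="pimgzqbezqb" (len 11), cursors c1@7 c3@7 c2@11, authorship ....111.222
After op 6 (delete): buffer="pimgzezq" (len 8), cursors c1@5 c3@5 c2@8, authorship ....1.22
After op 7 (add_cursor(1)): buffer="pimgzezq" (len 8), cursors c4@1 c1@5 c3@5 c2@8, authorship ....1.22
After op 8 (insert('r')): buffer="primgzrrezqr" (len 12), cursors c4@2 c1@8 c3@8 c2@12, authorship .4...113.222

Answer: 8 12 8 2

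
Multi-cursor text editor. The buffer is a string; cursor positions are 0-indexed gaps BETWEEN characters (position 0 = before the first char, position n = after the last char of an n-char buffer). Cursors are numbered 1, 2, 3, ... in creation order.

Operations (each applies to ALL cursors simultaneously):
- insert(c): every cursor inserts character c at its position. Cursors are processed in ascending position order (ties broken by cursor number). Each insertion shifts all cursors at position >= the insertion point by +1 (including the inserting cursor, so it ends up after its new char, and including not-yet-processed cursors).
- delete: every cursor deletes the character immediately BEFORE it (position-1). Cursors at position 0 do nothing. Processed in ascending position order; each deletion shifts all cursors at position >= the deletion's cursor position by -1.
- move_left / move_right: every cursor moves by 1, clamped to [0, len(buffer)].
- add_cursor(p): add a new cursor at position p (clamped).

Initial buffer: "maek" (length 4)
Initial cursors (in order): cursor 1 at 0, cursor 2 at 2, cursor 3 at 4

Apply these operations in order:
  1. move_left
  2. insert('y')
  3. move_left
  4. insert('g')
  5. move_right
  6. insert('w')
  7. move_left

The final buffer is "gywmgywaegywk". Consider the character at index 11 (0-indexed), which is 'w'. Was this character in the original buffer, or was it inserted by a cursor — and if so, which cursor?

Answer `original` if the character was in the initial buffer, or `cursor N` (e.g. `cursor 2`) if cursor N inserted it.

Answer: cursor 3

Derivation:
After op 1 (move_left): buffer="maek" (len 4), cursors c1@0 c2@1 c3@3, authorship ....
After op 2 (insert('y')): buffer="ymyaeyk" (len 7), cursors c1@1 c2@3 c3@6, authorship 1.2..3.
After op 3 (move_left): buffer="ymyaeyk" (len 7), cursors c1@0 c2@2 c3@5, authorship 1.2..3.
After op 4 (insert('g')): buffer="gymgyaegyk" (len 10), cursors c1@1 c2@4 c3@8, authorship 11.22..33.
After op 5 (move_right): buffer="gymgyaegyk" (len 10), cursors c1@2 c2@5 c3@9, authorship 11.22..33.
After op 6 (insert('w')): buffer="gywmgywaegywk" (len 13), cursors c1@3 c2@7 c3@12, authorship 111.222..333.
After op 7 (move_left): buffer="gywmgywaegywk" (len 13), cursors c1@2 c2@6 c3@11, authorship 111.222..333.
Authorship (.=original, N=cursor N): 1 1 1 . 2 2 2 . . 3 3 3 .
Index 11: author = 3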